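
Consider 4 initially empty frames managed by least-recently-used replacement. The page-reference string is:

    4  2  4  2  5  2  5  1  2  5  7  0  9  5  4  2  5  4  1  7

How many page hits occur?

4 -> fault, frames [4]
2 -> fault, frames [4, 2]
4 -> hit
2 -> hit
5 -> fault, frames [4, 2, 5]
2 -> hit
5 -> hit
1 -> fault, frames [4, 2, 5, 1]
2 -> hit
5 -> hit
7 -> fault, evict 4, frames [1, 2, 5, 7]
0 -> fault, evict 1, frames [2, 5, 7, 0]
9 -> fault, evict 2, frames [5, 7, 0, 9]
5 -> hit
4 -> fault, evict 7, frames [0, 9, 5, 4]
2 -> fault, evict 0, frames [9, 5, 4, 2]
5 -> hit
4 -> hit
1 -> fault, evict 9, frames [2, 5, 4, 1]
7 -> fault, evict 2, frames [5, 4, 1, 7]
Hits: 9.

9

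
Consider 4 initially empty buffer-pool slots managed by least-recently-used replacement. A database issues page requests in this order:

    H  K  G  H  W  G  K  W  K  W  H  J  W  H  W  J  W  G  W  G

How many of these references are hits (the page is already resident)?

14

H → fault, frames [H]
K → fault, frames [H, K]
G → fault, frames [H, K, G]
H → hit
W → fault, frames [K, G, H, W]
G → hit
K → hit
W → hit
K → hit
W → hit
H → hit
J → fault, evict G, frames [K, W, H, J]
W → hit
H → hit
W → hit
J → hit
W → hit
G → fault, evict K, frames [H, J, W, G]
W → hit
G → hit
Hits: 14.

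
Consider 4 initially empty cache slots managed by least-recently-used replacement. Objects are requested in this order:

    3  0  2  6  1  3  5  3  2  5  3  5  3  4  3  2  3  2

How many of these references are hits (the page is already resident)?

3 -> fault, frames [3]
0 -> fault, frames [3, 0]
2 -> fault, frames [3, 0, 2]
6 -> fault, frames [3, 0, 2, 6]
1 -> fault, evict 3, frames [0, 2, 6, 1]
3 -> fault, evict 0, frames [2, 6, 1, 3]
5 -> fault, evict 2, frames [6, 1, 3, 5]
3 -> hit
2 -> fault, evict 6, frames [1, 5, 3, 2]
5 -> hit
3 -> hit
5 -> hit
3 -> hit
4 -> fault, evict 1, frames [2, 5, 3, 4]
3 -> hit
2 -> hit
3 -> hit
2 -> hit
Hits: 9.

9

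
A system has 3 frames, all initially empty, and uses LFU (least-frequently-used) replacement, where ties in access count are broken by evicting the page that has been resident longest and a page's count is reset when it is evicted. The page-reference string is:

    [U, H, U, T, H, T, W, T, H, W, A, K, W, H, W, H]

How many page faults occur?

U -> miss, frames (U)
H -> miss, frames (U H)
U -> hit
T -> miss, frames (U H T)
H -> hit
T -> hit
W -> miss, evict U, frames (H T W)
T -> hit
H -> hit
W -> hit
A -> miss, evict W, frames (H T A)
K -> miss, evict A, frames (H T K)
W -> miss, evict K, frames (H T W)
H -> hit
W -> hit
H -> hit
Page faults: 7.

7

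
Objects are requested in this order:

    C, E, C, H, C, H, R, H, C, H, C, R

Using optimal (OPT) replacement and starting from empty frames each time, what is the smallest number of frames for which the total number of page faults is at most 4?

f=1: 12 faults
f=2: 6 faults
f=3: 4 faults
f=4: 4 faults
Smallest f with faults ≤ 4 is 3.

3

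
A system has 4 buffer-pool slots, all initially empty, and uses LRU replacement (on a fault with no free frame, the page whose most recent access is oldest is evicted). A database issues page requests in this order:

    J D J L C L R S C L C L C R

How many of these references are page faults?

J: miss, frames (J)
D: miss, frames (J D)
J: hit
L: miss, frames (D J L)
C: miss, frames (D J L C)
L: hit
R: miss, evict D, frames (J C L R)
S: miss, evict J, frames (C L R S)
C: hit
L: hit
C: hit
L: hit
C: hit
R: hit
Page faults: 6.

6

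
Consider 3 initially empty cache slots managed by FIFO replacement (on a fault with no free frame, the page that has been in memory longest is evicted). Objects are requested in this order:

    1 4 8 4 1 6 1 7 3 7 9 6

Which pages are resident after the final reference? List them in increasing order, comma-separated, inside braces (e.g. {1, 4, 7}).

{3, 6, 9}

1 -> miss, frames {1}
4 -> miss, frames {1,4}
8 -> miss, frames {1,4,8}
4 -> hit
1 -> hit
6 -> miss, evict 1, frames {4,8,6}
1 -> miss, evict 4, frames {8,6,1}
7 -> miss, evict 8, frames {6,1,7}
3 -> miss, evict 6, frames {1,7,3}
7 -> hit
9 -> miss, evict 1, frames {7,3,9}
6 -> miss, evict 7, frames {3,9,6}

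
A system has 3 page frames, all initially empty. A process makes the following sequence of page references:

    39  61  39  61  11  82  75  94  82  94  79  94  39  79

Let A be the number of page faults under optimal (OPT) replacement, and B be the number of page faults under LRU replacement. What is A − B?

Under OPT: F F . . F F F F . . F . . . → 7 faults.
Under LRU: F F . . F F F F . . F . F . → 8 faults.
A − B = 7 − 8 = -1.

-1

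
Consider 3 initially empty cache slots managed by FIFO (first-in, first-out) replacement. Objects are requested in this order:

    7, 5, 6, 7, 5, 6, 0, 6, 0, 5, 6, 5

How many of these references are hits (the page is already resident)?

7: fault, frames {7}
5: fault, frames {7,5}
6: fault, frames {7,5,6}
7: hit
5: hit
6: hit
0: fault, evict 7, frames {5,6,0}
6: hit
0: hit
5: hit
6: hit
5: hit
Hits: 8.

8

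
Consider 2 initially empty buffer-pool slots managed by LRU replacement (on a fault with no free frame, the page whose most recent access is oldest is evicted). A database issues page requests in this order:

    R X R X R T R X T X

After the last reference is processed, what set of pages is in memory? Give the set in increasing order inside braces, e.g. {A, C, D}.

R → miss, frames {R}
X → miss, frames {R,X}
R → hit
X → hit
R → hit
T → miss, evict X, frames {R,T}
R → hit
X → miss, evict T, frames {R,X}
T → miss, evict R, frames {X,T}
X → hit

{T, X}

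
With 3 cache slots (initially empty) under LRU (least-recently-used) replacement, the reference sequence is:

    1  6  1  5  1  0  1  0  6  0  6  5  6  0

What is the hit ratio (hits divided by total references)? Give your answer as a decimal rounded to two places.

0.57

1 → miss, frames {1}
6 → miss, frames {1,6}
1 → hit
5 → miss, frames {6,1,5}
1 → hit
0 → miss, evict 6, frames {5,1,0}
1 → hit
0 → hit
6 → miss, evict 5, frames {1,0,6}
0 → hit
6 → hit
5 → miss, evict 1, frames {0,6,5}
6 → hit
0 → hit
Hits: 8 of 14 references → 8/14 = 0.5714.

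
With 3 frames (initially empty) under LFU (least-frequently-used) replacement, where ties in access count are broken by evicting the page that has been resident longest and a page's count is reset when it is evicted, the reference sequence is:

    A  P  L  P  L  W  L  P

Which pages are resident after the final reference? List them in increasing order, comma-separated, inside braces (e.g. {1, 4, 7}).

{L, P, W}

A: fault, frames (A)
P: fault, frames (A P)
L: fault, frames (A P L)
P: hit
L: hit
W: fault, evict A, frames (P L W)
L: hit
P: hit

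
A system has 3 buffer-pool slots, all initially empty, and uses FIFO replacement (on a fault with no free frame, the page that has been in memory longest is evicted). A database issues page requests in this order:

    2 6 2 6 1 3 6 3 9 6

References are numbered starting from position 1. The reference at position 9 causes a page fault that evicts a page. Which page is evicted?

6

pos 1: 2 → fault, frames {2}
pos 2: 6 → fault, frames {2,6}
pos 3: 2 → hit
pos 4: 6 → hit
pos 5: 1 → fault, frames {2,6,1}
pos 6: 3 → fault, evict 2, frames {6,1,3}
pos 7: 6 → hit
pos 8: 3 → hit
pos 9: 9 → fault, evict 6, frames {1,3,9}
At position 9, page 6 is evicted.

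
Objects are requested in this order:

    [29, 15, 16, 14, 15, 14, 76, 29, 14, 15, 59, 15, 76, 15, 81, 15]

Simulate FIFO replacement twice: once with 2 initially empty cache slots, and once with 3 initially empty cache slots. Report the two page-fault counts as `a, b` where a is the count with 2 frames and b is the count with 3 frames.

13, 11

2 frames: F F F F F . F F F F F . F F F . → 13 faults.
3 frames: F F F F . . F F . F F . F . F F → 11 faults.
11 < 13: adding a frame reduced faults, as is typical.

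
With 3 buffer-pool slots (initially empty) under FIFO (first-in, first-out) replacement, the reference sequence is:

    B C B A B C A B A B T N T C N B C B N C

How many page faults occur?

7

B → fault, frames {B}
C → fault, frames {B,C}
B → hit
A → fault, frames {B,C,A}
B → hit
C → hit
A → hit
B → hit
A → hit
B → hit
T → fault, evict B, frames {C,A,T}
N → fault, evict C, frames {A,T,N}
T → hit
C → fault, evict A, frames {T,N,C}
N → hit
B → fault, evict T, frames {N,C,B}
C → hit
B → hit
N → hit
C → hit
Page faults: 7.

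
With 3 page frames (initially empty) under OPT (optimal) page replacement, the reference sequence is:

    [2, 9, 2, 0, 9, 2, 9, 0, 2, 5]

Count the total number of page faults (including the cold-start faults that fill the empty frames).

4

2: miss, frames [2]
9: miss, frames [2, 9]
2: hit
0: miss, frames [2, 9, 0]
9: hit
2: hit
9: hit
0: hit
2: hit
5: miss, evict 0, frames [2, 9, 5]
Page faults: 4.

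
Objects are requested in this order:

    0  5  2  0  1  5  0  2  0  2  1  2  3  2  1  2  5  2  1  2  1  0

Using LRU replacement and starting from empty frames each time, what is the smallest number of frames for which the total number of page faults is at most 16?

2

f=1: 22 faults
f=2: 14 faults
f=3: 10 faults
f=4: 7 faults
f=5: 5 faults
Smallest f with faults ≤ 16 is 2.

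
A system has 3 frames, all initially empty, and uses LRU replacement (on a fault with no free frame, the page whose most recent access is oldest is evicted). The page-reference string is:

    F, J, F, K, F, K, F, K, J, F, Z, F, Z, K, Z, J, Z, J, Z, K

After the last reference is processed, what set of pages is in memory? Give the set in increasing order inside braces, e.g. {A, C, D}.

{J, K, Z}

F -> fault, frames [F]
J -> fault, frames [F, J]
F -> hit
K -> fault, frames [J, F, K]
F -> hit
K -> hit
F -> hit
K -> hit
J -> hit
F -> hit
Z -> fault, evict K, frames [J, F, Z]
F -> hit
Z -> hit
K -> fault, evict J, frames [F, Z, K]
Z -> hit
J -> fault, evict F, frames [K, Z, J]
Z -> hit
J -> hit
Z -> hit
K -> hit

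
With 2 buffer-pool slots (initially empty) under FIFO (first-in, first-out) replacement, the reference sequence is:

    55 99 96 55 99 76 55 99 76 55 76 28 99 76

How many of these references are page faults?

55: miss, frames (55)
99: miss, frames (55 99)
96: miss, evict 55, frames (99 96)
55: miss, evict 99, frames (96 55)
99: miss, evict 96, frames (55 99)
76: miss, evict 55, frames (99 76)
55: miss, evict 99, frames (76 55)
99: miss, evict 76, frames (55 99)
76: miss, evict 55, frames (99 76)
55: miss, evict 99, frames (76 55)
76: hit
28: miss, evict 76, frames (55 28)
99: miss, evict 55, frames (28 99)
76: miss, evict 28, frames (99 76)
Page faults: 13.

13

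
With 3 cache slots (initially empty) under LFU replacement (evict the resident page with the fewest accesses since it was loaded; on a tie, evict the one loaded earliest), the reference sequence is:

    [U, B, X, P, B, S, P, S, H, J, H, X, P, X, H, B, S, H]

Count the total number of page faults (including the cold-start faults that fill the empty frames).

U: miss, frames {U}
B: miss, frames {U,B}
X: miss, frames {U,B,X}
P: miss, evict U, frames {B,X,P}
B: hit
S: miss, evict X, frames {B,P,S}
P: hit
S: hit
H: miss, evict B, frames {P,S,H}
J: miss, evict H, frames {P,S,J}
H: miss, evict J, frames {P,S,H}
X: miss, evict H, frames {P,S,X}
P: hit
X: hit
H: miss, evict S, frames {P,X,H}
B: miss, evict H, frames {P,X,B}
S: miss, evict B, frames {P,X,S}
H: miss, evict S, frames {P,X,H}
Page faults: 13.

13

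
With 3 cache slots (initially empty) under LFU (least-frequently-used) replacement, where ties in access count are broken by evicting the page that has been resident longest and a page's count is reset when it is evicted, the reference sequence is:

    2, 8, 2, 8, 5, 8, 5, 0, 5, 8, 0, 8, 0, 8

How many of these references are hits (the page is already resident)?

2 -> miss, frames {2}
8 -> miss, frames {2,8}
2 -> hit
8 -> hit
5 -> miss, frames {2,8,5}
8 -> hit
5 -> hit
0 -> miss, evict 2, frames {8,5,0}
5 -> hit
8 -> hit
0 -> hit
8 -> hit
0 -> hit
8 -> hit
Hits: 10.

10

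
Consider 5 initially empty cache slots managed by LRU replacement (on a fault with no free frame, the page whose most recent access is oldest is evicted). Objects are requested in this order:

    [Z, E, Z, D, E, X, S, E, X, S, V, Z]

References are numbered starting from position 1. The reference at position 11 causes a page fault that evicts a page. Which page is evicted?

Z

pos 1: Z -> miss, frames [Z]
pos 2: E -> miss, frames [Z, E]
pos 3: Z -> hit
pos 4: D -> miss, frames [E, Z, D]
pos 5: E -> hit
pos 6: X -> miss, frames [Z, D, E, X]
pos 7: S -> miss, frames [Z, D, E, X, S]
pos 8: E -> hit
pos 9: X -> hit
pos 10: S -> hit
pos 11: V -> miss, evict Z, frames [D, E, X, S, V]
At position 11, page Z is evicted.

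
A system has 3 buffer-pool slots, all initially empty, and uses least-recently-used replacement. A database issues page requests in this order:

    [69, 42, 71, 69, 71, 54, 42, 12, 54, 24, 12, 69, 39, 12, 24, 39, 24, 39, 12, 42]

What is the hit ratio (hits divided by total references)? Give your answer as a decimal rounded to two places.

0.45

69 → miss, frames (69)
42 → miss, frames (69 42)
71 → miss, frames (69 42 71)
69 → hit
71 → hit
54 → miss, evict 42, frames (69 71 54)
42 → miss, evict 69, frames (71 54 42)
12 → miss, evict 71, frames (54 42 12)
54 → hit
24 → miss, evict 42, frames (12 54 24)
12 → hit
69 → miss, evict 54, frames (24 12 69)
39 → miss, evict 24, frames (12 69 39)
12 → hit
24 → miss, evict 69, frames (39 12 24)
39 → hit
24 → hit
39 → hit
12 → hit
42 → miss, evict 24, frames (39 12 42)
Hits: 9 of 20 references → 9/20 = 0.4500.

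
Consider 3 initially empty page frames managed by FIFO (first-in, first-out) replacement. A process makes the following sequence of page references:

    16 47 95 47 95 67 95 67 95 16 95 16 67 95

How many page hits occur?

9

16: miss, frames [16]
47: miss, frames [16, 47]
95: miss, frames [16, 47, 95]
47: hit
95: hit
67: miss, evict 16, frames [47, 95, 67]
95: hit
67: hit
95: hit
16: miss, evict 47, frames [95, 67, 16]
95: hit
16: hit
67: hit
95: hit
Hits: 9.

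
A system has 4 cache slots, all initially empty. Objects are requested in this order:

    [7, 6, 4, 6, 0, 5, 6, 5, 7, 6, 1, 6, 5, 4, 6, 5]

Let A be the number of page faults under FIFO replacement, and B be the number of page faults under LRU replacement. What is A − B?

2

Under FIFO: F F F . F F . . F F F . . F . F → 10 faults.
Under LRU: F F F . F F . . F . F . . F . . → 8 faults.
A − B = 10 − 8 = 2.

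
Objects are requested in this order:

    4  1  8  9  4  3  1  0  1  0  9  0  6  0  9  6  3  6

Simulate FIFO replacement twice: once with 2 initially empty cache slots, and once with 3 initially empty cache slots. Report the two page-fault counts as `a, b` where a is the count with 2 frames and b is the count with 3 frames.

2 frames: F F F F F F F F . . F . F F F F F . → 14 faults.
3 frames: F F F F F F F F . . F . F . . . F . → 11 faults.
11 < 14: adding a frame reduced faults, as is typical.

14, 11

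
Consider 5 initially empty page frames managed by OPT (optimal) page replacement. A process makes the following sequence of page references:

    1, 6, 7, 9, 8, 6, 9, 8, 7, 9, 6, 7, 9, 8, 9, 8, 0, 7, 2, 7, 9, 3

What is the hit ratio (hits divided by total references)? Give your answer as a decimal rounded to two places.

0.64

1 -> miss, frames (1)
6 -> miss, frames (1 6)
7 -> miss, frames (1 6 7)
9 -> miss, frames (1 6 7 9)
8 -> miss, frames (1 6 7 9 8)
6 -> hit
9 -> hit
8 -> hit
7 -> hit
9 -> hit
6 -> hit
7 -> hit
9 -> hit
8 -> hit
9 -> hit
8 -> hit
0 -> miss, evict 8, frames (1 6 7 9 0)
7 -> hit
2 -> miss, evict 0, frames (1 6 7 9 2)
7 -> hit
9 -> hit
3 -> miss, evict 2, frames (1 6 7 9 3)
Hits: 14 of 22 references → 14/22 = 0.6364.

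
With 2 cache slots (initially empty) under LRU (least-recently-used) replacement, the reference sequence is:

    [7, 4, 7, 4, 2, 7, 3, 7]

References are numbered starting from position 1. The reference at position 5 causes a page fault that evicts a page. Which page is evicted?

pos 1: 7: fault, frames [7]
pos 2: 4: fault, frames [7, 4]
pos 3: 7: hit
pos 4: 4: hit
pos 5: 2: fault, evict 7, frames [4, 2]
At position 5, page 7 is evicted.

7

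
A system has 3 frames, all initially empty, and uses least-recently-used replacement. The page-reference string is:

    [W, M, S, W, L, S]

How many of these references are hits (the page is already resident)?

W -> fault, frames {W}
M -> fault, frames {W,M}
S -> fault, frames {W,M,S}
W -> hit
L -> fault, evict M, frames {S,W,L}
S -> hit
Hits: 2.

2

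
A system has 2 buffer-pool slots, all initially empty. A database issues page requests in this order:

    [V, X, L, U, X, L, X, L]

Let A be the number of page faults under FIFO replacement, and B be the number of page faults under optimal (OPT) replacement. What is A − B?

Under FIFO: F F F F F F . . → 6 faults.
Under OPT: F F F F . F . . → 5 faults.
A − B = 6 − 5 = 1.

1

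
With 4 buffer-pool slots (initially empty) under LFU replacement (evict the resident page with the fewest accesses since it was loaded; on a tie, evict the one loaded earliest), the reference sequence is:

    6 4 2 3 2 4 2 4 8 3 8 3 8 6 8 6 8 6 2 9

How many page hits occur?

13

6: fault, frames [6]
4: fault, frames [6, 4]
2: fault, frames [6, 4, 2]
3: fault, frames [6, 4, 2, 3]
2: hit
4: hit
2: hit
4: hit
8: fault, evict 6, frames [4, 2, 3, 8]
3: hit
8: hit
3: hit
8: hit
6: fault, evict 4, frames [2, 3, 8, 6]
8: hit
6: hit
8: hit
6: hit
2: hit
9: fault, evict 3, frames [2, 8, 6, 9]
Hits: 13.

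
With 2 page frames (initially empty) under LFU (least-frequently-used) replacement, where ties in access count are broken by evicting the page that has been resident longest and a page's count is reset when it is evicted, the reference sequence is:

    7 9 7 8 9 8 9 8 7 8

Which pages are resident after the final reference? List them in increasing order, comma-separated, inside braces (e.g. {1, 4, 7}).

7 -> miss, frames (7)
9 -> miss, frames (7 9)
7 -> hit
8 -> miss, evict 9, frames (7 8)
9 -> miss, evict 8, frames (7 9)
8 -> miss, evict 9, frames (7 8)
9 -> miss, evict 8, frames (7 9)
8 -> miss, evict 9, frames (7 8)
7 -> hit
8 -> hit

{7, 8}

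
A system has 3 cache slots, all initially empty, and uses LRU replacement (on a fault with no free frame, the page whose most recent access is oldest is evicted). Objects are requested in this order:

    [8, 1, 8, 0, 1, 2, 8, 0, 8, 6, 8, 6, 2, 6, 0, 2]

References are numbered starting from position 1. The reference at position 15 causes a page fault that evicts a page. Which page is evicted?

8

pos 1: 8: miss, frames {8}
pos 2: 1: miss, frames {8,1}
pos 3: 8: hit
pos 4: 0: miss, frames {1,8,0}
pos 5: 1: hit
pos 6: 2: miss, evict 8, frames {0,1,2}
pos 7: 8: miss, evict 0, frames {1,2,8}
pos 8: 0: miss, evict 1, frames {2,8,0}
pos 9: 8: hit
pos 10: 6: miss, evict 2, frames {0,8,6}
pos 11: 8: hit
pos 12: 6: hit
pos 13: 2: miss, evict 0, frames {8,6,2}
pos 14: 6: hit
pos 15: 0: miss, evict 8, frames {2,6,0}
At position 15, page 8 is evicted.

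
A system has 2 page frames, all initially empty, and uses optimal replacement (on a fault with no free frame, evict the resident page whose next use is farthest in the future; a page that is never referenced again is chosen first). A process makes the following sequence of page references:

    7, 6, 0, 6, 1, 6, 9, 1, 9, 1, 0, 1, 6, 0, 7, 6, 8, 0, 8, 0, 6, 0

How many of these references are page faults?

11

7: miss, frames [7]
6: miss, frames [7, 6]
0: miss, evict 7, frames [6, 0]
6: hit
1: miss, evict 0, frames [6, 1]
6: hit
9: miss, evict 6, frames [1, 9]
1: hit
9: hit
1: hit
0: miss, evict 9, frames [1, 0]
1: hit
6: miss, evict 1, frames [0, 6]
0: hit
7: miss, evict 0, frames [6, 7]
6: hit
8: miss, evict 7, frames [6, 8]
0: miss, evict 6, frames [8, 0]
8: hit
0: hit
6: miss, evict 8, frames [0, 6]
0: hit
Page faults: 11.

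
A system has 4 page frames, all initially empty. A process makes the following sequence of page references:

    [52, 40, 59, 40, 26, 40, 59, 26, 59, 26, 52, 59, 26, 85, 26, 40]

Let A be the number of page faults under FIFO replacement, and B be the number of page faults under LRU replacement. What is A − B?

-1

Under FIFO: F F F . F . . . . . . . . F . . → 5 faults.
Under LRU: F F F . F . . . . . . . . F . F → 6 faults.
A − B = 5 − 6 = -1.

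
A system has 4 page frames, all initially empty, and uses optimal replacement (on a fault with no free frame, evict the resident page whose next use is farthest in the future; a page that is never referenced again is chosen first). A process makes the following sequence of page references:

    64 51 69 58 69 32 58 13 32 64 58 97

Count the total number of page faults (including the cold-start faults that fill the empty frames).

64: fault, frames (64)
51: fault, frames (64 51)
69: fault, frames (64 51 69)
58: fault, frames (64 51 69 58)
69: hit
32: fault, evict 69, frames (64 51 58 32)
58: hit
13: fault, evict 51, frames (64 58 32 13)
32: hit
64: hit
58: hit
97: fault, evict 13, frames (64 58 32 97)
Page faults: 7.

7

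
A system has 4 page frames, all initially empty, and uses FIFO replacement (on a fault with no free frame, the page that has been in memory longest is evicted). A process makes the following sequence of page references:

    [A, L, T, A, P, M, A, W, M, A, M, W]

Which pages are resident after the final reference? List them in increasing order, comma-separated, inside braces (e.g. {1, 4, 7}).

{A, M, P, W}

A -> miss, frames (A)
L -> miss, frames (A L)
T -> miss, frames (A L T)
A -> hit
P -> miss, frames (A L T P)
M -> miss, evict A, frames (L T P M)
A -> miss, evict L, frames (T P M A)
W -> miss, evict T, frames (P M A W)
M -> hit
A -> hit
M -> hit
W -> hit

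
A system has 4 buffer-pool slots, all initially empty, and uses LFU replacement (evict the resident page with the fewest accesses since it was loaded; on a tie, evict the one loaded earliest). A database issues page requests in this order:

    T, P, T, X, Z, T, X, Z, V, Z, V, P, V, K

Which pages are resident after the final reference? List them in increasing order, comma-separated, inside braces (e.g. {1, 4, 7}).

{K, T, V, Z}

T → miss, frames {T}
P → miss, frames {T,P}
T → hit
X → miss, frames {T,P,X}
Z → miss, frames {T,P,X,Z}
T → hit
X → hit
Z → hit
V → miss, evict P, frames {T,X,Z,V}
Z → hit
V → hit
P → miss, evict X, frames {T,Z,V,P}
V → hit
K → miss, evict P, frames {T,Z,V,K}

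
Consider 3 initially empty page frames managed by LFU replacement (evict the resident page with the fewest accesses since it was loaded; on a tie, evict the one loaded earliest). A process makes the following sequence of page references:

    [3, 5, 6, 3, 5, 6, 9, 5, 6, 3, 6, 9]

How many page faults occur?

6

3: miss, frames [3]
5: miss, frames [3, 5]
6: miss, frames [3, 5, 6]
3: hit
5: hit
6: hit
9: miss, evict 3, frames [5, 6, 9]
5: hit
6: hit
3: miss, evict 9, frames [5, 6, 3]
6: hit
9: miss, evict 3, frames [5, 6, 9]
Page faults: 6.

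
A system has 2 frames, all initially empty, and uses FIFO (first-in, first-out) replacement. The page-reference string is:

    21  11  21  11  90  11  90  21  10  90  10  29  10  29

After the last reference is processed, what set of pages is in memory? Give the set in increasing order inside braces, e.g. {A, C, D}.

21 → fault, frames {21}
11 → fault, frames {21,11}
21 → hit
11 → hit
90 → fault, evict 21, frames {11,90}
11 → hit
90 → hit
21 → fault, evict 11, frames {90,21}
10 → fault, evict 90, frames {21,10}
90 → fault, evict 21, frames {10,90}
10 → hit
29 → fault, evict 10, frames {90,29}
10 → fault, evict 90, frames {29,10}
29 → hit

{10, 29}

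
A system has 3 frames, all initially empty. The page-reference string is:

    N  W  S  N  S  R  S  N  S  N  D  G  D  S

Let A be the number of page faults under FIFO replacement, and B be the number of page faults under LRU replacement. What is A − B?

Under FIFO: F F F . . F . F . . F F . F → 8 faults.
Under LRU: F F F . . F . . . . F F . F → 7 faults.
A − B = 8 − 7 = 1.

1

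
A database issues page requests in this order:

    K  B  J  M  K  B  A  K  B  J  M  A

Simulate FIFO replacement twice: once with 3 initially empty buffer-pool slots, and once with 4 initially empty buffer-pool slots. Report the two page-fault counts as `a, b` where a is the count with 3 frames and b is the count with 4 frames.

3 frames: F F F F F F F . . F F . → 9 faults.
4 frames: F F F F . . F F F F F F → 10 faults.
10 > 9: adding a frame increased faults — Belady's anomaly.

9, 10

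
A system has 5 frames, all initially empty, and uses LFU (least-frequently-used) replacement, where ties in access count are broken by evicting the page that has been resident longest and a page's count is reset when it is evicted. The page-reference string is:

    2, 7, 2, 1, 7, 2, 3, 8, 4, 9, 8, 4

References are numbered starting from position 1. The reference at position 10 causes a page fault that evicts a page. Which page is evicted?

3

pos 1: 2: miss, frames {2}
pos 2: 7: miss, frames {2,7}
pos 3: 2: hit
pos 4: 1: miss, frames {2,7,1}
pos 5: 7: hit
pos 6: 2: hit
pos 7: 3: miss, frames {2,7,1,3}
pos 8: 8: miss, frames {2,7,1,3,8}
pos 9: 4: miss, evict 1, frames {2,7,3,8,4}
pos 10: 9: miss, evict 3, frames {2,7,8,4,9}
At position 10, page 3 is evicted.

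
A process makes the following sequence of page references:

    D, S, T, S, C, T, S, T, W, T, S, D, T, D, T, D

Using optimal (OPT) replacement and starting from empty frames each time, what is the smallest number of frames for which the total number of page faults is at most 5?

f=1: 16 faults
f=2: 8 faults
f=3: 6 faults
f=4: 5 faults
f=5: 5 faults
Smallest f with faults ≤ 5 is 4.

4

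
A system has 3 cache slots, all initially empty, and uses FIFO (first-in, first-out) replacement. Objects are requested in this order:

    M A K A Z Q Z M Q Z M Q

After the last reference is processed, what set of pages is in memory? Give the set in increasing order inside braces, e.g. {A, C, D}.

M → miss, frames (M)
A → miss, frames (M A)
K → miss, frames (M A K)
A → hit
Z → miss, evict M, frames (A K Z)
Q → miss, evict A, frames (K Z Q)
Z → hit
M → miss, evict K, frames (Z Q M)
Q → hit
Z → hit
M → hit
Q → hit

{M, Q, Z}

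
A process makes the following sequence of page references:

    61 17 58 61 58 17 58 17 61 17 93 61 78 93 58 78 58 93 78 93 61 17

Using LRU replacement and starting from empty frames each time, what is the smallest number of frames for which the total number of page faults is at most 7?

f=1: 22 faults
f=2: 16 faults
f=3: 8 faults
f=4: 7 faults
f=5: 5 faults
Smallest f with faults ≤ 7 is 4.

4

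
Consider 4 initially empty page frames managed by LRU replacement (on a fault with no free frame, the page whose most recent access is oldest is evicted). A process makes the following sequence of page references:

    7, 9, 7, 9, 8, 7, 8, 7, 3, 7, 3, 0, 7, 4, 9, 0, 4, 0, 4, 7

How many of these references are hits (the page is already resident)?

7 -> fault, frames [7]
9 -> fault, frames [7, 9]
7 -> hit
9 -> hit
8 -> fault, frames [7, 9, 8]
7 -> hit
8 -> hit
7 -> hit
3 -> fault, frames [9, 8, 7, 3]
7 -> hit
3 -> hit
0 -> fault, evict 9, frames [8, 7, 3, 0]
7 -> hit
4 -> fault, evict 8, frames [3, 0, 7, 4]
9 -> fault, evict 3, frames [0, 7, 4, 9]
0 -> hit
4 -> hit
0 -> hit
4 -> hit
7 -> hit
Hits: 13.

13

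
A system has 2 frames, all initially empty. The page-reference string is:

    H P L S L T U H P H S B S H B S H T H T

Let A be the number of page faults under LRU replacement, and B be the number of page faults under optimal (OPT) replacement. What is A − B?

2

Under LRU: F F F F . F F F F . F F . F F F F F . . → 15 faults.
Under OPT: F F F F . F F F F . F F . F . F . F . . → 13 faults.
A − B = 15 − 13 = 2.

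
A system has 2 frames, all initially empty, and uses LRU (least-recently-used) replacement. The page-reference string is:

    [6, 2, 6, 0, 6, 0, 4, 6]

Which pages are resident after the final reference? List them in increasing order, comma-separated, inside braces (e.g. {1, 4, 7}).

6 -> fault, frames (6)
2 -> fault, frames (6 2)
6 -> hit
0 -> fault, evict 2, frames (6 0)
6 -> hit
0 -> hit
4 -> fault, evict 6, frames (0 4)
6 -> fault, evict 0, frames (4 6)

{4, 6}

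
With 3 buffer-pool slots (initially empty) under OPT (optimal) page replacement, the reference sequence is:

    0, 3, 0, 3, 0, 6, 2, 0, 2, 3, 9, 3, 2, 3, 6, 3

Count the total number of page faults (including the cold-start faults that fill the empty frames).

0: miss, frames (0)
3: miss, frames (0 3)
0: hit
3: hit
0: hit
6: miss, frames (0 3 6)
2: miss, evict 6, frames (0 3 2)
0: hit
2: hit
3: hit
9: miss, evict 0, frames (3 2 9)
3: hit
2: hit
3: hit
6: miss, evict 9, frames (3 2 6)
3: hit
Page faults: 6.

6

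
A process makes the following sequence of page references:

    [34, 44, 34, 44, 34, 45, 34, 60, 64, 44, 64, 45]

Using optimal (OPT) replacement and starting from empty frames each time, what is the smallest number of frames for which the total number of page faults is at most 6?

f=1: 12 faults
f=2: 7 faults
f=3: 5 faults
f=4: 5 faults
f=5: 5 faults
Smallest f with faults ≤ 6 is 3.

3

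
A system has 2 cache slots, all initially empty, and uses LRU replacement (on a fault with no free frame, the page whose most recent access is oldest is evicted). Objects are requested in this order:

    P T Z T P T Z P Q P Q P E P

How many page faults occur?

P: miss, frames [P]
T: miss, frames [P, T]
Z: miss, evict P, frames [T, Z]
T: hit
P: miss, evict Z, frames [T, P]
T: hit
Z: miss, evict P, frames [T, Z]
P: miss, evict T, frames [Z, P]
Q: miss, evict Z, frames [P, Q]
P: hit
Q: hit
P: hit
E: miss, evict Q, frames [P, E]
P: hit
Page faults: 8.

8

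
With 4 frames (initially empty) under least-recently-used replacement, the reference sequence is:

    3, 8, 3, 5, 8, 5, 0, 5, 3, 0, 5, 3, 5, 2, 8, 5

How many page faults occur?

6

3: miss, frames [3]
8: miss, frames [3, 8]
3: hit
5: miss, frames [8, 3, 5]
8: hit
5: hit
0: miss, frames [3, 8, 5, 0]
5: hit
3: hit
0: hit
5: hit
3: hit
5: hit
2: miss, evict 8, frames [0, 3, 5, 2]
8: miss, evict 0, frames [3, 5, 2, 8]
5: hit
Page faults: 6.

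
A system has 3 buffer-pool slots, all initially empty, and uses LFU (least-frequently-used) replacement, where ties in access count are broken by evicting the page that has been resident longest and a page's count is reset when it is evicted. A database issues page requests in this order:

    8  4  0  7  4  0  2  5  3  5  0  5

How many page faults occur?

8

8 → miss, frames {8}
4 → miss, frames {8,4}
0 → miss, frames {8,4,0}
7 → miss, evict 8, frames {4,0,7}
4 → hit
0 → hit
2 → miss, evict 7, frames {4,0,2}
5 → miss, evict 2, frames {4,0,5}
3 → miss, evict 5, frames {4,0,3}
5 → miss, evict 3, frames {4,0,5}
0 → hit
5 → hit
Page faults: 8.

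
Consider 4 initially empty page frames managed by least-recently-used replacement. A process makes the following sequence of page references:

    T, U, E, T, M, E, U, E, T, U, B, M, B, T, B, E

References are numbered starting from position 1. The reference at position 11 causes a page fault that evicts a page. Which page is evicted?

pos 1: T → miss, frames [T]
pos 2: U → miss, frames [T, U]
pos 3: E → miss, frames [T, U, E]
pos 4: T → hit
pos 5: M → miss, frames [U, E, T, M]
pos 6: E → hit
pos 7: U → hit
pos 8: E → hit
pos 9: T → hit
pos 10: U → hit
pos 11: B → miss, evict M, frames [E, T, U, B]
At position 11, page M is evicted.

M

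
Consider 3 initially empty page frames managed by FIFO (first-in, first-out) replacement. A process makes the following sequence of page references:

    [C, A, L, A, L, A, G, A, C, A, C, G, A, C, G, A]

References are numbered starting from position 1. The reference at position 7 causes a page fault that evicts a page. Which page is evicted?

C

pos 1: C -> miss, frames [C]
pos 2: A -> miss, frames [C, A]
pos 3: L -> miss, frames [C, A, L]
pos 4: A -> hit
pos 5: L -> hit
pos 6: A -> hit
pos 7: G -> miss, evict C, frames [A, L, G]
At position 7, page C is evicted.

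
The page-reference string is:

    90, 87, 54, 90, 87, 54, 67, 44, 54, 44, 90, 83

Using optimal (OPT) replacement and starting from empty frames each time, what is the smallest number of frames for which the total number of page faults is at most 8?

2

f=1: 12 faults
f=2: 8 faults
f=3: 6 faults
f=4: 6 faults
f=5: 6 faults
f=6: 6 faults
Smallest f with faults ≤ 8 is 2.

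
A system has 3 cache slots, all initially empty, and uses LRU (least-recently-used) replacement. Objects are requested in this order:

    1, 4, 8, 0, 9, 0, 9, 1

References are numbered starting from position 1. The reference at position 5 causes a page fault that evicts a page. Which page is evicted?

4

pos 1: 1: miss, frames [1]
pos 2: 4: miss, frames [1, 4]
pos 3: 8: miss, frames [1, 4, 8]
pos 4: 0: miss, evict 1, frames [4, 8, 0]
pos 5: 9: miss, evict 4, frames [8, 0, 9]
At position 5, page 4 is evicted.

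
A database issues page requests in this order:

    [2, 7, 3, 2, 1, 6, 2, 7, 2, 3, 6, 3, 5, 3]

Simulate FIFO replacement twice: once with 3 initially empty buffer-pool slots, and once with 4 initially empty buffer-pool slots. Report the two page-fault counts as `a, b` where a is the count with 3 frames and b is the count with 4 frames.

10, 9

3 frames: F F F . F F F F . F F . F . → 10 faults.
4 frames: F F F . F F F F . F . . F . → 9 faults.
9 < 10: adding a frame reduced faults, as is typical.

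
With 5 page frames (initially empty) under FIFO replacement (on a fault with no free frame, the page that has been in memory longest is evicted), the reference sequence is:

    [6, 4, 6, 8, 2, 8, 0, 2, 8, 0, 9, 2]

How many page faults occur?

6

6 → miss, frames {6}
4 → miss, frames {6,4}
6 → hit
8 → miss, frames {6,4,8}
2 → miss, frames {6,4,8,2}
8 → hit
0 → miss, frames {6,4,8,2,0}
2 → hit
8 → hit
0 → hit
9 → miss, evict 6, frames {4,8,2,0,9}
2 → hit
Page faults: 6.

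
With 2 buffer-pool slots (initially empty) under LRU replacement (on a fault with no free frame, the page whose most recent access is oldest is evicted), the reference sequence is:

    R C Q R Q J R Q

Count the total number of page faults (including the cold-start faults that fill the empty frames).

7

R: fault, frames (R)
C: fault, frames (R C)
Q: fault, evict R, frames (C Q)
R: fault, evict C, frames (Q R)
Q: hit
J: fault, evict R, frames (Q J)
R: fault, evict Q, frames (J R)
Q: fault, evict J, frames (R Q)
Page faults: 7.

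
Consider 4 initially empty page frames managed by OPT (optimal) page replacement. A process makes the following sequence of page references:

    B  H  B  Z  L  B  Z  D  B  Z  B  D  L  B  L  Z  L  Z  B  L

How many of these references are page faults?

5

B → miss, frames [B]
H → miss, frames [B, H]
B → hit
Z → miss, frames [B, H, Z]
L → miss, frames [B, H, Z, L]
B → hit
Z → hit
D → miss, evict H, frames [B, Z, L, D]
B → hit
Z → hit
B → hit
D → hit
L → hit
B → hit
L → hit
Z → hit
L → hit
Z → hit
B → hit
L → hit
Page faults: 5.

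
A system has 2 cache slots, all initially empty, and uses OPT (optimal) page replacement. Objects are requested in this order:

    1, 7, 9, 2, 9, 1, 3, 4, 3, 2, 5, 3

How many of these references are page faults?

1: miss, frames (1)
7: miss, frames (1 7)
9: miss, evict 7, frames (1 9)
2: miss, evict 1, frames (9 2)
9: hit
1: miss, evict 9, frames (2 1)
3: miss, evict 1, frames (2 3)
4: miss, evict 2, frames (3 4)
3: hit
2: miss, evict 4, frames (3 2)
5: miss, evict 2, frames (3 5)
3: hit
Page faults: 9.

9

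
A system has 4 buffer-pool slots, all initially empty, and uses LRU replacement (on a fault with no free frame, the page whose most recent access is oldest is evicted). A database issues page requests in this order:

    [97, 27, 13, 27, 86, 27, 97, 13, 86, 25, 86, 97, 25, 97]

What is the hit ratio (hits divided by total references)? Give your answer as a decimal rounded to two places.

0.64

97 -> fault, frames {97}
27 -> fault, frames {97,27}
13 -> fault, frames {97,27,13}
27 -> hit
86 -> fault, frames {97,13,27,86}
27 -> hit
97 -> hit
13 -> hit
86 -> hit
25 -> fault, evict 27, frames {97,13,86,25}
86 -> hit
97 -> hit
25 -> hit
97 -> hit
Hits: 9 of 14 references → 9/14 = 0.6429.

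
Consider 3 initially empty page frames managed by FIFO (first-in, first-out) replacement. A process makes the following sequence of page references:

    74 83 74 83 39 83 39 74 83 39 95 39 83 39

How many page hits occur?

10

74: miss, frames (74)
83: miss, frames (74 83)
74: hit
83: hit
39: miss, frames (74 83 39)
83: hit
39: hit
74: hit
83: hit
39: hit
95: miss, evict 74, frames (83 39 95)
39: hit
83: hit
39: hit
Hits: 10.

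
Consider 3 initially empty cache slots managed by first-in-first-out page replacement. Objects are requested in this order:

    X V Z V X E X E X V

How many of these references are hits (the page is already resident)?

X -> fault, frames (X)
V -> fault, frames (X V)
Z -> fault, frames (X V Z)
V -> hit
X -> hit
E -> fault, evict X, frames (V Z E)
X -> fault, evict V, frames (Z E X)
E -> hit
X -> hit
V -> fault, evict Z, frames (E X V)
Hits: 4.

4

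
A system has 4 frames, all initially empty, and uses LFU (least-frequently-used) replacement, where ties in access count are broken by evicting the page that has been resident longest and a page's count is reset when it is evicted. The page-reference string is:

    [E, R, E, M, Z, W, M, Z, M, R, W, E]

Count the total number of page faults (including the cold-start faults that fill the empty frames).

E -> miss, frames [E]
R -> miss, frames [E, R]
E -> hit
M -> miss, frames [E, R, M]
Z -> miss, frames [E, R, M, Z]
W -> miss, evict R, frames [E, M, Z, W]
M -> hit
Z -> hit
M -> hit
R -> miss, evict W, frames [E, M, Z, R]
W -> miss, evict R, frames [E, M, Z, W]
E -> hit
Page faults: 7.

7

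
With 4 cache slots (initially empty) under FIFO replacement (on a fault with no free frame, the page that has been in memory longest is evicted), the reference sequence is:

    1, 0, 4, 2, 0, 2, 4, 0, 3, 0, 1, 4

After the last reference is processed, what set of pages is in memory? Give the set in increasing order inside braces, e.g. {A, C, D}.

{1, 2, 3, 4}

1 → miss, frames [1]
0 → miss, frames [1, 0]
4 → miss, frames [1, 0, 4]
2 → miss, frames [1, 0, 4, 2]
0 → hit
2 → hit
4 → hit
0 → hit
3 → miss, evict 1, frames [0, 4, 2, 3]
0 → hit
1 → miss, evict 0, frames [4, 2, 3, 1]
4 → hit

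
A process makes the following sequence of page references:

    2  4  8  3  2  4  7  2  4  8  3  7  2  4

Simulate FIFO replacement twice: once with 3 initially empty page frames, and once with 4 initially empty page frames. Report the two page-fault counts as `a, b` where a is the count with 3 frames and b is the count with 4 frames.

3 frames: F F F F F F F . . F F . F F → 11 faults.
4 frames: F F F F . . F F F F F F F F → 12 faults.
12 > 11: adding a frame increased faults — Belady's anomaly.

11, 12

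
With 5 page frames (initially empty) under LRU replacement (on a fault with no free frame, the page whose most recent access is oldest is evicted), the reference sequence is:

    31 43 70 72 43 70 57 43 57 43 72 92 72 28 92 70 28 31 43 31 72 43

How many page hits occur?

31 → fault, frames [31]
43 → fault, frames [31, 43]
70 → fault, frames [31, 43, 70]
72 → fault, frames [31, 43, 70, 72]
43 → hit
70 → hit
57 → fault, frames [31, 72, 43, 70, 57]
43 → hit
57 → hit
43 → hit
72 → hit
92 → fault, evict 31, frames [70, 57, 43, 72, 92]
72 → hit
28 → fault, evict 70, frames [57, 43, 92, 72, 28]
92 → hit
70 → fault, evict 57, frames [43, 72, 28, 92, 70]
28 → hit
31 → fault, evict 43, frames [72, 92, 70, 28, 31]
43 → fault, evict 72, frames [92, 70, 28, 31, 43]
31 → hit
72 → fault, evict 92, frames [70, 28, 43, 31, 72]
43 → hit
Hits: 11.

11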